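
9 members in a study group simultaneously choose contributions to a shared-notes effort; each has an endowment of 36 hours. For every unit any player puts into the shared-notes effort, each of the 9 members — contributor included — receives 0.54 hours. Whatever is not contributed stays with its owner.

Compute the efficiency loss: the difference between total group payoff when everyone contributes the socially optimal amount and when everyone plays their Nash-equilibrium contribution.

The private return per contributed unit is 0.54 < 1, so contributing 0 is dominant for every player. At the Nash equilibrium everyone keeps their 36, and the group total is 9 × 36 = 324.
Each contributed unit returns 4.860 to the group as a whole (0.54 to each of 9 players), which exceeds 1, so the social optimum is full contribution: group total = 4.860 × 324 = 1574.64.
Efficiency loss = 1574.64 − 324 = 1250.64.

1250.64 hours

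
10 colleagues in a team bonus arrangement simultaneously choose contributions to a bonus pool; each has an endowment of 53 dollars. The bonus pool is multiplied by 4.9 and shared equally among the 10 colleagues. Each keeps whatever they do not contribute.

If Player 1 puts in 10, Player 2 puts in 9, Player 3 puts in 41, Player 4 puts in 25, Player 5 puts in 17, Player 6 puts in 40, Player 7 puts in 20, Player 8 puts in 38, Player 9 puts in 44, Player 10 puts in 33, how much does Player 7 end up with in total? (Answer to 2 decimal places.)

Total contributed: 10 + 9 + 41 + 25 + 17 + 40 + 20 + 38 + 44 + 33 = 277.
Each receives 4.9 × 277 / 10 = 135.73 from the bonus pool.
Player 7 keeps 53 − 20 = 33, so Player 7's payoff is 33 + 135.73 = 168.73.

168.73 dollars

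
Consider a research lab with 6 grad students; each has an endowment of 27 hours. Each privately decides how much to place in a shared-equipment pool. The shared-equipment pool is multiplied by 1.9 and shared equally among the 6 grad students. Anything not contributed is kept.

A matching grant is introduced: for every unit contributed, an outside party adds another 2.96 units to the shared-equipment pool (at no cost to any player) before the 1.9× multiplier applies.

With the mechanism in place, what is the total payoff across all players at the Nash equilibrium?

1218.89 hours

Under the mechanism each unit contributed yields 1.9 × 3.96 / 6 = 1.2540 back to its contributor per unit of net cost, which exceeds 1, making full contribution the dominant choice for everyone.
So the Nash equilibrium is full contribution by all 6; the group earns 1.9 × 3.96 × 162 = 1218.89.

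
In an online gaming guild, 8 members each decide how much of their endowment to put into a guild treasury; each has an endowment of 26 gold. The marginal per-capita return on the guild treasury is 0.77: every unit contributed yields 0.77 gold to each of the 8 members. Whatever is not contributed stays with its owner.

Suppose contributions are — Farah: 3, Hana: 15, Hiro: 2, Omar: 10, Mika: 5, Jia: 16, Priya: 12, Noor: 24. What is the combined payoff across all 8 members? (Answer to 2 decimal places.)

656.92 gold

Total contributed: 3 + 15 + 2 + 10 + 5 + 16 + 12 + 24 = 87; total kept: 8 × 26 − 87 = 121.
The guild treasury pays out 0.77 × 8 × 87 = 535.92 in aggregate.
Group total = 121 + 535.92 = 656.92.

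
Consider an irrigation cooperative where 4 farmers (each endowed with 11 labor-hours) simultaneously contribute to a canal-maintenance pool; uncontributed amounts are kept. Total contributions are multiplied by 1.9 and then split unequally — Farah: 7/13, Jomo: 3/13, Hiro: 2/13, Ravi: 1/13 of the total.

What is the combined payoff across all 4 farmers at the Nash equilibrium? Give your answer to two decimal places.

Each unit j contributes comes back to j as 1.9 × (j's share), so j prefers to contribute only if that share exceeds 1/1.9 = 0.5263; otherwise keeping the unit dominates.
Only Farah (7/13) clears that bar, contributing 11; the remaining 3 contribute 0. Total contributed: 11.
The canal-maintenance pool pays out 1.9 × 11 = 20.90 in total (split across the unequal shares, but the aggregate is all that matters for the group sum).
The 3 free-riders keep 11 each, adding 33. Group total = 33 + 20.90 = 53.90.

53.90 labor-hours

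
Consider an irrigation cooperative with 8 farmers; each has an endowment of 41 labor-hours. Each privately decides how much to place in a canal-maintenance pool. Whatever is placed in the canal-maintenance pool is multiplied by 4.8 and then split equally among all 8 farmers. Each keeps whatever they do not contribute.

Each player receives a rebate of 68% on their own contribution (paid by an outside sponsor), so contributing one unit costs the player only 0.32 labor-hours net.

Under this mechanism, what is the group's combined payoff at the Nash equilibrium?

With the mechanism, a contributed unit returns (4.8/8) / 0.32 = 1.8750 per unit of net cost to the contributor — now above 1 — so contributing fully is weakly dominant for every player.
At the Nash equilibrium everyone contributes 41. Group total payoff = 8 × (41 × 0.68 + 4.8 × 41) = 1797.44.

1797.44 labor-hours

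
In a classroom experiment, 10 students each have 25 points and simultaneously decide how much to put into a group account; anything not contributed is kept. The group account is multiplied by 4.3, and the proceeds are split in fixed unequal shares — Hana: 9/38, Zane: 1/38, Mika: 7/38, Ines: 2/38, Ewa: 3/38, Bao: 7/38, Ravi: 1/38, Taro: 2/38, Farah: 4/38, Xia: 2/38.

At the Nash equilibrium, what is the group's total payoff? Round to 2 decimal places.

332.50 points

Player j's private return per contributed unit is 4.3 × (j's share). Contributing is weakly dominant for j when that share is at least 1/4.3 = 0.2326, and contributing 0 is dominant otherwise.
Only Hana (9/38) clears that bar, contributing 25; the remaining 9 contribute 0. Total contributed: 25.
The group account pays out 4.3 × 25 = 107.50 in total (split across the unequal shares, but the aggregate is all that matters for the group sum).
The 9 free-riders keep 25 each, adding 225. Group total = 225 + 107.50 = 332.50.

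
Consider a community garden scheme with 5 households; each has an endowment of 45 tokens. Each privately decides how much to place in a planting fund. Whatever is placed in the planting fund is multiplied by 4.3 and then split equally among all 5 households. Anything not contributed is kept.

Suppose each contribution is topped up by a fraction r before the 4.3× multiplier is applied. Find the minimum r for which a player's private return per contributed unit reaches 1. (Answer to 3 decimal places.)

With matching at rate r, one contributed unit becomes (1 + r) in the planting fund and returns 4.3 × (1 + r) / 5 to the contributor.
Setting this equal to 1: 1 + r = 5/4.3 = 1.1628.
So the minimum matching rate is r = 1.1628 − 1 = 0.163.

0.163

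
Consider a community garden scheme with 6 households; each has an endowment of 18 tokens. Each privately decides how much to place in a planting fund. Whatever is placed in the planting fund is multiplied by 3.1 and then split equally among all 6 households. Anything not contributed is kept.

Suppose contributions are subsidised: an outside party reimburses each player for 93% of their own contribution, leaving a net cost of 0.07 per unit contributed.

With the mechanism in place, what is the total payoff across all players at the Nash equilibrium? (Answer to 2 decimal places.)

435.24 tokens

With the mechanism, a contributed unit returns (3.1/6) / 0.07 = 7.3810 per unit of net cost to the contributor — now above 1 — so contributing fully is weakly dominant for every player.
At the Nash equilibrium everyone contributes 18. Group total payoff = 6 × (18 × 0.93 + 3.1 × 18) = 435.24.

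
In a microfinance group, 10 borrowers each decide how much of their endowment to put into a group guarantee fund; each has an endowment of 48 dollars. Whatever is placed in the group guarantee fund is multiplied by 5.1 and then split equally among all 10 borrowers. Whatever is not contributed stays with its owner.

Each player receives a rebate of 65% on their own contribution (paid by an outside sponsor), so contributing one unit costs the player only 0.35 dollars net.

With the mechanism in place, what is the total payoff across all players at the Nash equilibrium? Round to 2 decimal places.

With the mechanism, a contributed unit returns (5.1/10) / 0.35 = 1.4571 per unit of net cost to the contributor — now above 1 — so contributing fully is weakly dominant for every player.
So the Nash equilibrium is full contribution by all 10; the group earns 10 × (48 × 0.65 + 5.1 × 48) = 2760.00.

2760.00 dollars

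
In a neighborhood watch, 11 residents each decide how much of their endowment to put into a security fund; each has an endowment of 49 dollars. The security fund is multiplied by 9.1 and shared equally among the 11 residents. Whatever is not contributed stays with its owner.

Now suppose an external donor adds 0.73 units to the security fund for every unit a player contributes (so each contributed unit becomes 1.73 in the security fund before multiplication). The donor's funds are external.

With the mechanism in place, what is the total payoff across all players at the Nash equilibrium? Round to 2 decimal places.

8485.48 dollars

The effective private return per unit is now 9.1 × 1.73 / 11 = 1.4312 > 1, so every player's dominant strategy flips to full contribution.
So the Nash equilibrium is full contribution by all 11; the group earns 9.1 × 1.73 × 539 = 8485.48.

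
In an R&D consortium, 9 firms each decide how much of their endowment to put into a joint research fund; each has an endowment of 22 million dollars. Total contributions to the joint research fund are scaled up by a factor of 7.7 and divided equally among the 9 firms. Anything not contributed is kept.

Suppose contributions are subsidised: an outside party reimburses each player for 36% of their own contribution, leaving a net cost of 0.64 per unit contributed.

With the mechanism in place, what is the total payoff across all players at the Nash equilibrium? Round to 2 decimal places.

1595.88 million dollars

With the mechanism, a contributed unit returns (7.7/9) / 0.64 = 1.3368 per unit of net cost to the contributor — now above 1 — so contributing fully is weakly dominant for every player.
So the Nash equilibrium is full contribution by all 9; the group earns 9 × (22 × 0.36 + 7.7 × 22) = 1595.88.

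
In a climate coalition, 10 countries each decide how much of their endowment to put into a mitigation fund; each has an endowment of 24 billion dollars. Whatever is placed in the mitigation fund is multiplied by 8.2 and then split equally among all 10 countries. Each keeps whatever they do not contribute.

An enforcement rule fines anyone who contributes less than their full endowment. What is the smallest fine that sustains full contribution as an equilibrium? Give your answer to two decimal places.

Given the others contribute fully, the best deviation is to contribute 0 (any partial contribution still incurs the fine and gives up units whose private return 0.8200 is below 1).
Deviating from 24 to 0 saves 24 billion dollars but forfeits the deviator's share of the drop in the mitigation fund: 8.2/10 × 24 = 19.68.
So the deviation gain is 24 − 19.68 = 4.32, and the fine must be at least 4.32 billion dollars to wipe it out.

4.32 billion dollars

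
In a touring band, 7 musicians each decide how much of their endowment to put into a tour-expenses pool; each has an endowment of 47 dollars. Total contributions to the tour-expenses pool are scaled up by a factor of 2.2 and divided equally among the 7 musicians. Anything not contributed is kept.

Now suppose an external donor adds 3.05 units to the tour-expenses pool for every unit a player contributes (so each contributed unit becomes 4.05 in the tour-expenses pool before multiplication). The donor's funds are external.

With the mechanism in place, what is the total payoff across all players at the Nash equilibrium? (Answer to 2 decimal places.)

Under the mechanism each unit contributed yields 2.2 × 4.05 / 7 = 1.2729 back to its contributor per unit of net cost, which exceeds 1, making full contribution the dominant choice for everyone.
At the Nash equilibrium everyone contributes 47. Group total payoff = 2.2 × 4.05 × 329 = 2931.39.

2931.39 dollars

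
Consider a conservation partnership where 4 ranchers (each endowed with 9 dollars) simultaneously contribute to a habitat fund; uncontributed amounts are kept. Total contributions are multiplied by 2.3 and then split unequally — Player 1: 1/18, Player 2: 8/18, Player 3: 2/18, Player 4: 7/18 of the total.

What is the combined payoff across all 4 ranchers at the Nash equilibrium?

Player j's private return per contributed unit is 2.3 × (j's share). Contributing is weakly dominant for j when that share is at least 1/2.3 = 0.4348, and contributing 0 is dominant otherwise.
Player 2 alone (share 8/18) is above the threshold, contributing 9; the remaining 3 contribute 0. Total contributed: 9.
The habitat fund pays out 2.3 × 9 = 20.70 in total (split across the unequal shares, but the aggregate is all that matters for the group sum).
The 3 free-riders keep 9 each, adding 27. Group total = 27 + 20.70 = 47.70.

47.70 dollars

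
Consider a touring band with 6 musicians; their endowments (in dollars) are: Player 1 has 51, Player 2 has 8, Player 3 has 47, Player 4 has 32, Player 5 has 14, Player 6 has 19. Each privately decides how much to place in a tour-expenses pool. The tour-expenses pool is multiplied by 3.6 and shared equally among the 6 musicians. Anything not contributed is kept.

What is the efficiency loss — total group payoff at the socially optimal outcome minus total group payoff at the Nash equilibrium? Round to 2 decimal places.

The private return per contributed unit is 3.6/6 = 0.6000 < 1 for every player regardless of endowment, so the Nash equilibrium is zero contribution and the group total is Σ E_j = 51 + 8 + 47 + 32 + 14 + 19 = 171.
Each contributed unit returns 3.600 to the group, so the social optimum is full contribution by everyone: group total = 3.600 × 171 = 615.60.
Efficiency loss = (3.600 − 1) × 171 = 444.60.

444.60 dollars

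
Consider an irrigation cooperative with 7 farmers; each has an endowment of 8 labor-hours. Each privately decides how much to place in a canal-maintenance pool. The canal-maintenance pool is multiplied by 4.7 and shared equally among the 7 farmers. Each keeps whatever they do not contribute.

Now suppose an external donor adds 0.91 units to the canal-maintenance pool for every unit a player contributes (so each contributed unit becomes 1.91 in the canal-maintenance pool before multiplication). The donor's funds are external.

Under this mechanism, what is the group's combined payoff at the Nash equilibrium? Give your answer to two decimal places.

With the mechanism, a contributed unit returns 4.7 × 1.91 / 7 = 1.2824 per unit of net cost to the contributor — now above 1 — so contributing fully is weakly dominant for every player.
At the Nash equilibrium everyone contributes 8. Group total payoff = 4.7 × 1.91 × 56 = 502.71.

502.71 labor-hours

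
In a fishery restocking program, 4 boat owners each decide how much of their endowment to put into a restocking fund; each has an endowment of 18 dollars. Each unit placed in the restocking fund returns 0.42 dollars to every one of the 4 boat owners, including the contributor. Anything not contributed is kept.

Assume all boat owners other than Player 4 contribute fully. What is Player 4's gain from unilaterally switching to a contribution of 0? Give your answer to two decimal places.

10.44 dollars

Switching from a contribution of 18 to 0 lets Player 4 keep an extra 18 dollars, but lowers the restocking fund by 18, which costs Player 4 their own share of that drop: 0.42 × 18 = 7.56.
Net gain = 18 − 7.56 = 10.44. The private return per contributed unit (0.42) is below 1, so free-riding is indeed the best response regardless of what the others do.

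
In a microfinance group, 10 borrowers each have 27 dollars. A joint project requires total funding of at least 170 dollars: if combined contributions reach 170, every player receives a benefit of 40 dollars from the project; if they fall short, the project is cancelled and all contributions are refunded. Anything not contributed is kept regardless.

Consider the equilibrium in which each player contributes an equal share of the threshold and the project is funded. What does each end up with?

Equal share of the threshold: 170/10 = 17.
At this profile no one gains by cutting their contribution: any cut drops the total below 170, the project is cancelled, contributions are refunded, and the deviator ends with 27, which is less than 27 − 17 + 40 = 50. Contributing more than 17 just wastes the excess. So contributing exactly 17 is a best response.
Each player's payoff: 27 − 17 + 40 = 50.

50 dollars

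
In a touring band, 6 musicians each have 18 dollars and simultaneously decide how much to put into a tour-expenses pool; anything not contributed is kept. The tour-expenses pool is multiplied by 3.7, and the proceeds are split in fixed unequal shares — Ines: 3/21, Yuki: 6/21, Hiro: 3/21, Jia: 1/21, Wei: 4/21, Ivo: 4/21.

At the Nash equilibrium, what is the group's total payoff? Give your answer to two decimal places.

Player j's private return per contributed unit is 3.7 × (j's share). Contributing is weakly dominant for j when that share is at least 1/3.7 = 0.2703, and contributing 0 is dominant otherwise.
Yuki alone (share 6/21) is above the threshold, contributing 18; the remaining 5 contribute 0. Total contributed: 18.
The tour-expenses pool pays out 3.7 × 18 = 66.60 in total (split across the unequal shares, but the aggregate is all that matters for the group sum).
The 5 free-riders keep 18 each, adding 90. Group total = 90 + 66.60 = 156.60.

156.60 dollars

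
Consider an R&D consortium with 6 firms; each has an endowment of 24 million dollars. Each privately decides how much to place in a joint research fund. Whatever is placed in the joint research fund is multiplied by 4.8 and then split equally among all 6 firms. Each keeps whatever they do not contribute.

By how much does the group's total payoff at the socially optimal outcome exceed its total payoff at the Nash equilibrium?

Each contributed unit returns 4.8/6 = 0.8000 to its contributor — below 1 — so contributing 0 is dominant for every player. At the Nash equilibrium everyone keeps their 24, and the group total is 6 × 24 = 144.
Each contributed unit returns 4.800 to the group as a whole (0.8000 to each of 6 players), which exceeds 1, so the social optimum is full contribution: group total = 4.800 × 144 = 691.20.
Efficiency loss = 691.20 − 144 = 547.20.

547.20 million dollars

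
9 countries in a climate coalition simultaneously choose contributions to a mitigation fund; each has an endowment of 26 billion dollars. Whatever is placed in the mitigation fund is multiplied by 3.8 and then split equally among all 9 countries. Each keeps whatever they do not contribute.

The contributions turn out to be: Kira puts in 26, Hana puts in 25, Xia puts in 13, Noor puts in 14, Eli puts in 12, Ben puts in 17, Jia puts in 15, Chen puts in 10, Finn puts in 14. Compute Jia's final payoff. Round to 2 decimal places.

72.64 billion dollars

Total contributed: 26 + 25 + 13 + 14 + 12 + 17 + 15 + 10 + 14 = 146.
Each receives 3.8 × 146 / 9 = 61.64 from the mitigation fund.
Jia keeps 26 − 15 = 11, so Jia's payoff is 11 + 61.64 = 72.64.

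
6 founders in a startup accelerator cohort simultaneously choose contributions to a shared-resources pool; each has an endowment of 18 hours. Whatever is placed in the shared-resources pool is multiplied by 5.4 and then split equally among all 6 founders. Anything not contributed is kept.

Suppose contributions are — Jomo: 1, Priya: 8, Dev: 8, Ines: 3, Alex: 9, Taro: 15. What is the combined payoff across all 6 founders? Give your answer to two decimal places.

301.60 hours

Total contributed: 1 + 8 + 8 + 3 + 9 + 15 = 44; total kept: 6 × 18 − 44 = 64.
The shared-resources pool pays out 5.4 × 44 = 237.60 in aggregate.
Group total = 64 + 237.60 = 301.60.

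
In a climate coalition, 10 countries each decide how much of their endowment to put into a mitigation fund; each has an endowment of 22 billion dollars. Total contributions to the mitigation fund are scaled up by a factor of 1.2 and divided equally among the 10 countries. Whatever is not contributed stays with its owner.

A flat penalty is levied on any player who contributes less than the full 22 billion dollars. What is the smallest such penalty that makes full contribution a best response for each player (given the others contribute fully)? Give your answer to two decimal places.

19.36 billion dollars

Given the others contribute fully, the best deviation is to contribute 0 (any partial contribution still incurs the fine and gives up units whose private return 0.1200 is below 1).
Deviating from 22 to 0 saves 22 billion dollars but forfeits the deviator's share of the drop in the mitigation fund: 1.2/10 × 22 = 2.64.
So the deviation gain is 22 − 2.64 = 19.36, and the fine must be at least 19.36 billion dollars to wipe it out.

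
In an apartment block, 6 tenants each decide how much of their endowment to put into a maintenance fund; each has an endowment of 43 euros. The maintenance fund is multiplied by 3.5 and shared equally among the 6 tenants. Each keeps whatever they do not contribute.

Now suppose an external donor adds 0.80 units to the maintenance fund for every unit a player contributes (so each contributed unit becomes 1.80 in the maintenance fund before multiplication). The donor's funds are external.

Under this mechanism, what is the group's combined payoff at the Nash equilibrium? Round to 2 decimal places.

Under the mechanism each unit contributed yields 3.5 × 1.80 / 6 = 1.0500 back to its contributor per unit of net cost, which exceeds 1, making full contribution the dominant choice for everyone.
At the Nash equilibrium everyone contributes 43. Group total payoff = 3.5 × 1.80 × 258 = 1625.40.

1625.40 euros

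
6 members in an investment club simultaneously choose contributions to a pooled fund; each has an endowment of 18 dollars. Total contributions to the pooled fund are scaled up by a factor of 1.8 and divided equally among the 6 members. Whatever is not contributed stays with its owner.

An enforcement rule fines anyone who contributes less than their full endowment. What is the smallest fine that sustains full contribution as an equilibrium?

12.60 dollars

Given the others contribute fully, the best deviation is to contribute 0 (any partial contribution still incurs the fine and gives up units whose private return 0.3000 is below 1).
Deviating from 18 to 0 saves 18 dollars but forfeits the deviator's share of the drop in the pooled fund: 1.8/6 × 18 = 5.40.
So the deviation gain is 18 − 5.40 = 12.60, and the fine must be at least 12.60 dollars to wipe it out.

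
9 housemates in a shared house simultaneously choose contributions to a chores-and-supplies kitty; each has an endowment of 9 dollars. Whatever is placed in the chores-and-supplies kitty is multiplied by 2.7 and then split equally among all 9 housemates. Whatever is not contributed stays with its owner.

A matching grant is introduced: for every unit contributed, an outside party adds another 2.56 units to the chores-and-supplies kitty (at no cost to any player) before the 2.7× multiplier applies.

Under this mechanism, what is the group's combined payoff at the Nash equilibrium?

778.57 dollars

Under the mechanism each unit contributed yields 2.7 × 3.56 / 9 = 1.0680 back to its contributor per unit of net cost, which exceeds 1, making full contribution the dominant choice for everyone.
At the Nash equilibrium everyone contributes 9. Group total payoff = 2.7 × 3.56 × 81 = 778.57.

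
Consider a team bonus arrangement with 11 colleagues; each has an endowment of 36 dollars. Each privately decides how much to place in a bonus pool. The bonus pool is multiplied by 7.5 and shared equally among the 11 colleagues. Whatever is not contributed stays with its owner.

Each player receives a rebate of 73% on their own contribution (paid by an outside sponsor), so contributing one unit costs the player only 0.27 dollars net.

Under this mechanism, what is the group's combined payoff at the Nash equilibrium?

With the mechanism, a contributed unit returns (7.5/11) / 0.27 = 2.5253 per unit of net cost to the contributor — now above 1 — so contributing fully is weakly dominant for every player.
So the Nash equilibrium is full contribution by all 11; the group earns 11 × (36 × 0.73 + 7.5 × 36) = 3259.08.

3259.08 dollars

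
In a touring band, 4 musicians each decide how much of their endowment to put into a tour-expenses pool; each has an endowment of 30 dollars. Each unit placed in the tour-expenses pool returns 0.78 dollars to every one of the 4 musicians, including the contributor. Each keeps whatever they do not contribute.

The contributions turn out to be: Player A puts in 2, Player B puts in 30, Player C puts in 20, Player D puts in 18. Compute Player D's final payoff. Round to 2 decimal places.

Total contributed: 2 + 30 + 20 + 18 = 70.
Each receives 0.78 × 70 = 54.60 from the tour-expenses pool.
Player D keeps 30 − 18 = 12, so Player D's payoff is 12 + 54.60 = 66.60.

66.60 dollars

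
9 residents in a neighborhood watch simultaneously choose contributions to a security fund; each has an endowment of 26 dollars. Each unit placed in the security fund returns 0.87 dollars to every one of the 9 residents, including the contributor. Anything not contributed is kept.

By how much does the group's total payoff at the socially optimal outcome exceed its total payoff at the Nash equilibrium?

1598.22 dollars

The private return per contributed unit is 0.87 < 1, so contributing 0 is dominant for every player. At the Nash equilibrium everyone keeps their 26, and the group total is 9 × 26 = 234.
Each contributed unit returns 7.830 to the group as a whole (0.87 to each of 9 players), which exceeds 1, so the social optimum is full contribution: group total = 7.830 × 234 = 1832.22.
Efficiency loss = 1832.22 − 234 = 1598.22.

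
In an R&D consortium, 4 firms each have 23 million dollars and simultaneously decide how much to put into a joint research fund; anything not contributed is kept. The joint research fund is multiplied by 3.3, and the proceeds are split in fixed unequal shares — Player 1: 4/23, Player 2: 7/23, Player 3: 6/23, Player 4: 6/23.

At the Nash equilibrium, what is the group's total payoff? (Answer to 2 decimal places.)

For player j, contributing a unit is worthwhile iff 3.3 × (j's share) ≥ 1, i.e. iff j's share is at least 0.3030.
Player 2 alone (share 7/23) is above the threshold, contributing 23; the remaining 3 contribute 0. Total contributed: 23.
The joint research fund pays out 3.3 × 23 = 75.90 in total (split across the unequal shares, but the aggregate is all that matters for the group sum).
The 3 free-riders keep 23 each, adding 69. Group total = 69 + 75.90 = 144.90.

144.90 million dollars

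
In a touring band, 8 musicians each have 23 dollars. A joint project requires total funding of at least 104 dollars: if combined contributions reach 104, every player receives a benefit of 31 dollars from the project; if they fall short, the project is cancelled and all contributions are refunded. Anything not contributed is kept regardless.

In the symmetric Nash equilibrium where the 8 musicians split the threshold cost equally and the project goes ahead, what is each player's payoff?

41 dollars

Equal share of the threshold: 104/8 = 13.
At this profile no one gains by cutting their contribution: any cut drops the total below 104, the project is cancelled, contributions are refunded, and the deviator ends with 23, which is less than 23 − 13 + 31 = 41. Contributing more than 13 just wastes the excess. So contributing exactly 13 is a best response.
Each player's payoff: 23 − 13 + 31 = 41.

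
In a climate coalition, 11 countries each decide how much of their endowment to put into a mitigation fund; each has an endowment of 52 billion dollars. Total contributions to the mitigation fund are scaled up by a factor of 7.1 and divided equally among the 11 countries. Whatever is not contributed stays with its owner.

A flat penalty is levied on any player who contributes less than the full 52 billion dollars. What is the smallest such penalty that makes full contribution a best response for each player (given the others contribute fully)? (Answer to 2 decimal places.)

Given the others contribute fully, the best deviation is to contribute 0 (any partial contribution still incurs the fine and gives up units whose private return 0.6455 is below 1).
Deviating from 52 to 0 saves 52 billion dollars but forfeits the deviator's share of the drop in the mitigation fund: 7.1/11 × 52 = 33.56.
So the deviation gain is 52 − 33.56 = 18.44, and the fine must be at least 18.44 billion dollars to wipe it out.

18.44 billion dollars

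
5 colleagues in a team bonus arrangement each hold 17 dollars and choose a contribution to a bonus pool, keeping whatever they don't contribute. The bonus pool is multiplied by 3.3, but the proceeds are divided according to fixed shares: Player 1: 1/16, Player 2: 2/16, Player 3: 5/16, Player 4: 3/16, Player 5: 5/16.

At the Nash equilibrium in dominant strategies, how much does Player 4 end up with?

38.04 dollars

Player j's private return per contributed unit is 3.3 × (j's share). Contributing is weakly dominant for j when that share is at least 1/3.3 = 0.3030, and contributing 0 is dominant otherwise.
Player 3 and Player 5 clear that bar, contributing 17 each; the remaining 3 contribute 0. Total contributed: 34.
Player 4 keeps 17 and receives 3.3 × 34 × 3/16 = 21.04 from the bonus pool, for a payoff of 38.04.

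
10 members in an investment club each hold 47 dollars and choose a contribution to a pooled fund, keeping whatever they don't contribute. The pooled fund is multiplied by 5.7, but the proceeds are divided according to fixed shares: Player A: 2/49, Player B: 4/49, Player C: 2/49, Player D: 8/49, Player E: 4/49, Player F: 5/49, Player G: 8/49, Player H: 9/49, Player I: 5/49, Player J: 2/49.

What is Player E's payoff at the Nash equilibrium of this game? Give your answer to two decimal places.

68.87 dollars

For player j, contributing a unit is worthwhile iff 5.7 × (j's share) ≥ 1, i.e. iff j's share is at least 0.1754.
The only share above 0.1754 is Player H's 9/49, contributing 47; the remaining 9 contribute 0. Total contributed: 47.
Player E keeps 47 and receives 5.7 × 47 × 4/49 = 21.87 from the pooled fund, for a payoff of 68.87.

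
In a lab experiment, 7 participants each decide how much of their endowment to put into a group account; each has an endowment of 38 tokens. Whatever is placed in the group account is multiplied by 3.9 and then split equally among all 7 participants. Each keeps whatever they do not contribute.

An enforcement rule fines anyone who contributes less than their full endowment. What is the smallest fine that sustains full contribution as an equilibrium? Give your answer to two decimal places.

Given the others contribute fully, the best deviation is to contribute 0 (any partial contribution still incurs the fine and gives up units whose private return 0.5571 is below 1).
Deviating from 38 to 0 saves 38 tokens but forfeits the deviator's share of the drop in the group account: 3.9/7 × 38 = 21.17.
So the deviation gain is 38 − 21.17 = 16.83, and the fine must be at least 16.83 tokens to wipe it out.

16.83 tokens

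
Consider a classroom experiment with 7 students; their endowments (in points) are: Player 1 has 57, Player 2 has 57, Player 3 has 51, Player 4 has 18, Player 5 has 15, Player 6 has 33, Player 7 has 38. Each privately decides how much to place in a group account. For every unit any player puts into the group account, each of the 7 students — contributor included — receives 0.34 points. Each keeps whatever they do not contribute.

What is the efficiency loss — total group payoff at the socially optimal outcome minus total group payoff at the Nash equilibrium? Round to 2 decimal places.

371.22 points

The private return per contributed unit is 0.34 < 1 for everyone, so the Nash equilibrium is zero contribution and the group total is Σ E_j = 57 + 57 + 51 + 18 + 15 + 33 + 38 = 269.
Each contributed unit returns 2.380 to the group, so the social optimum is full contribution by everyone: group total = 2.380 × 269 = 640.22.
Efficiency loss = (2.380 − 1) × 269 = 371.22.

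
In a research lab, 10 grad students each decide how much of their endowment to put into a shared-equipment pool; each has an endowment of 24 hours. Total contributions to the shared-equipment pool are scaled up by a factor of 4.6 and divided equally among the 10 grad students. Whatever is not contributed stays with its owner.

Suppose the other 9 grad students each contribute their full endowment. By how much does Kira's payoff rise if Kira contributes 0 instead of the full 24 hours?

12.96 hours

Switching from a contribution of 24 to 0 lets Kira keep an extra 24 hours, but lowers the shared-equipment pool by 24, which costs Kira their own share of that drop: 4.6/10 × 24 = 11.04.
Net gain = 24 − 11.04 = 12.96. The private return per contributed unit (0.4600) is below 1, so free-riding is indeed the best response regardless of what the others do.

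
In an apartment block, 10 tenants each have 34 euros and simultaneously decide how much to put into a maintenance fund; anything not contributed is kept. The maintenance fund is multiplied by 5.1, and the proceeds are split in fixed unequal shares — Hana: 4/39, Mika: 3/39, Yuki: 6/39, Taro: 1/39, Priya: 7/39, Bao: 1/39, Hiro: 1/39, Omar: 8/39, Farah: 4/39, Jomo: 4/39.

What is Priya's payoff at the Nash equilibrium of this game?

Player j's private return per contributed unit is 5.1 × (j's share). Contributing is weakly dominant for j when that share is at least 1/5.1 = 0.1961, and contributing 0 is dominant otherwise.
The only share above 0.1961 is Omar's 8/39, contributing 34; the remaining 9 contribute 0. Total contributed: 34.
Priya keeps 34 and receives 5.1 × 34 × 7/39 = 31.12 from the maintenance fund, for a payoff of 65.12.

65.12 euros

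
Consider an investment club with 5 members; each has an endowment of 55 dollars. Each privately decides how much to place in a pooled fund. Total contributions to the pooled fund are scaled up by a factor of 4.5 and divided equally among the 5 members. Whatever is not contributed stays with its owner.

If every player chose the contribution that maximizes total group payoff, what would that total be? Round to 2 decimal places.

1237.50 dollars

Each contributed unit returns 4.500 to the group as a whole (0.9000 to each of 5 players), which exceeds 1, so the social optimum is full contribution: group total = 4.500 × 275 = 1237.50.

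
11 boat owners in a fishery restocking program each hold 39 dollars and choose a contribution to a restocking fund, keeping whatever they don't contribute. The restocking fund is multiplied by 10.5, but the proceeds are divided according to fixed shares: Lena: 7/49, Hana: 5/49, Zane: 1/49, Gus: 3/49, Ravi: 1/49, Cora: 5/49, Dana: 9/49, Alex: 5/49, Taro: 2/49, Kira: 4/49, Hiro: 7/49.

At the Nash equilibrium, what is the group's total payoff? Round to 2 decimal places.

2652.00 dollars

Player j's private return per contributed unit is 10.5 × (j's share). Contributing is weakly dominant for j when that share is at least 1/10.5 = 0.0952, and contributing 0 is dominant otherwise.
Lena, Hana, Cora, Dana, Alex and Hiro are above the threshold, contributing 39 each; the remaining 5 contribute 0. Total contributed: 234.
The restocking fund pays out 10.5 × 234 = 2457.00 in total (split across the unequal shares, but the aggregate is all that matters for the group sum).
The 5 free-riders keep 39 each, adding 195. Group total = 195 + 2457.00 = 2652.00.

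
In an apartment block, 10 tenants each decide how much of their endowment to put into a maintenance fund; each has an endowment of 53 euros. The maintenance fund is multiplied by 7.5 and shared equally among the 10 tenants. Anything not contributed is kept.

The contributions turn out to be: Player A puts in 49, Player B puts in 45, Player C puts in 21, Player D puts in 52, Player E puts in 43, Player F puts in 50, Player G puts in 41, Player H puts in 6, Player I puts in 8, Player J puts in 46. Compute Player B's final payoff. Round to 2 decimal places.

Total contributed: 49 + 45 + 21 + 52 + 43 + 50 + 41 + 6 + 8 + 46 = 361.
Each receives 7.5 × 361 / 10 = 270.75 from the maintenance fund.
Player B keeps 53 − 45 = 8, so Player B's payoff is 8 + 270.75 = 278.75.

278.75 euros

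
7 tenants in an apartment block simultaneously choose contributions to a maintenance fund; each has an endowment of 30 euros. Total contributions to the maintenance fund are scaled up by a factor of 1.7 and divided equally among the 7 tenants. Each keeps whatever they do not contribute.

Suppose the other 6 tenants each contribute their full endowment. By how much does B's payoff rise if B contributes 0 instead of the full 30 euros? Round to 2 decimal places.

22.71 euros

Switching from a contribution of 30 to 0 lets B keep an extra 30 euros, but lowers the maintenance fund by 30, which costs B their own share of that drop: 1.7/7 × 30 = 7.29.
Net gain = 30 − 7.29 = 22.71. The private return per contributed unit (0.2429) is below 1, so free-riding is indeed the best response regardless of what the others do.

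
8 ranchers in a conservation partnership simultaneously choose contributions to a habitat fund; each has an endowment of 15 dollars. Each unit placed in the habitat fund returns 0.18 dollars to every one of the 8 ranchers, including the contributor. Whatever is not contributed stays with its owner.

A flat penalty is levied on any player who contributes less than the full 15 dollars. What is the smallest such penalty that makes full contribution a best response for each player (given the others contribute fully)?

12.30 dollars

Given the others contribute fully, the best deviation is to contribute 0 (any partial contribution still incurs the fine and gives up units whose private return 0.18 is below 1).
Deviating from 15 to 0 saves 15 dollars but forfeits the deviator's share of the drop in the habitat fund: 0.18 × 15 = 2.70.
So the deviation gain is 15 − 2.70 = 12.30, and the fine must be at least 12.30 dollars to wipe it out.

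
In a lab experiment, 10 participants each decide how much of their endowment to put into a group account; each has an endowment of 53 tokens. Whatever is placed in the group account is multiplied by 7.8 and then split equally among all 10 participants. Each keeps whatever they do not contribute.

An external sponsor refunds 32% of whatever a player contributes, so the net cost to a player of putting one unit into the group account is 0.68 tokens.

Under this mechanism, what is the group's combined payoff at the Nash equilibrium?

Under the mechanism each unit contributed yields (7.8/10) / 0.68 = 1.1471 back to its contributor per unit of net cost, which exceeds 1, making full contribution the dominant choice for everyone.
At the Nash equilibrium everyone contributes 53. Group total payoff = 10 × (53 × 0.32 + 7.8 × 53) = 4303.60.

4303.60 tokens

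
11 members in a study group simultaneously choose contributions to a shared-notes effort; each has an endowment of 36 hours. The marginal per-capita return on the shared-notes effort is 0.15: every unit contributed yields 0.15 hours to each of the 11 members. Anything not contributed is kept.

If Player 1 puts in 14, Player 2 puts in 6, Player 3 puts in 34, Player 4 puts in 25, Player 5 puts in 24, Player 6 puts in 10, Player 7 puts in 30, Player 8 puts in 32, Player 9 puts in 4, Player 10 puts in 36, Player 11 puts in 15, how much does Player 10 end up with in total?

34.50 hours

Total contributed: 14 + 6 + 34 + 25 + 24 + 10 + 30 + 32 + 4 + 36 + 15 = 230.
Each receives 0.15 × 230 = 34.50 from the shared-notes effort.
Player 10 keeps 36 − 36 = 0, so Player 10's payoff is 0 + 34.50 = 34.50.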